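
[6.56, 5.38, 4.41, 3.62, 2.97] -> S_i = 6.56*0.82^i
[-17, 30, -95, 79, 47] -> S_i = Random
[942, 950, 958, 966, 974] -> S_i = 942 + 8*i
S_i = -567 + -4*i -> [-567, -571, -575, -579, -583]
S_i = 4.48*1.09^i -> [4.48, 4.88, 5.32, 5.8, 6.32]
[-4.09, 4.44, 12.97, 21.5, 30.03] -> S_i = -4.09 + 8.53*i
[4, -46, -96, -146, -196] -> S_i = 4 + -50*i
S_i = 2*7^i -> [2, 14, 98, 686, 4802]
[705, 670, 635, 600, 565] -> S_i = 705 + -35*i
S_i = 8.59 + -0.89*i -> [8.59, 7.7, 6.81, 5.92, 5.03]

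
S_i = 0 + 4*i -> [0, 4, 8, 12, 16]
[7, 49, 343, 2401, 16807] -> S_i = 7*7^i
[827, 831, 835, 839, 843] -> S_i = 827 + 4*i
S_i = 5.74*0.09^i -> [5.74, 0.52, 0.05, 0.0, 0.0]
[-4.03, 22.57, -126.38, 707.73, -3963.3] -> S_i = -4.03*(-5.60)^i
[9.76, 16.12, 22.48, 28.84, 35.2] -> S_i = 9.76 + 6.36*i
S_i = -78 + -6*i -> [-78, -84, -90, -96, -102]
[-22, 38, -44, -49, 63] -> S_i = Random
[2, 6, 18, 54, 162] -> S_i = 2*3^i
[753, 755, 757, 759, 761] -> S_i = 753 + 2*i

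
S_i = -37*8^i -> [-37, -296, -2368, -18944, -151552]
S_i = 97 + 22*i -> [97, 119, 141, 163, 185]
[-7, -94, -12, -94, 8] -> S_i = Random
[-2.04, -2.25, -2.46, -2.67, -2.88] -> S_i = -2.04 + -0.21*i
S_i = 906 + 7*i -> [906, 913, 920, 927, 934]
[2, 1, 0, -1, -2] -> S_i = 2 + -1*i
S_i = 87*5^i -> [87, 435, 2175, 10875, 54375]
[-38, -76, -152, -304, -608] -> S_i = -38*2^i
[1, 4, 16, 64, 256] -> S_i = 1*4^i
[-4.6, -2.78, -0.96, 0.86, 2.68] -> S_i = -4.60 + 1.82*i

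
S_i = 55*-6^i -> [55, -330, 1980, -11880, 71280]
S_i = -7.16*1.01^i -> [-7.16, -7.23, -7.3, -7.38, -7.45]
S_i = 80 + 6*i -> [80, 86, 92, 98, 104]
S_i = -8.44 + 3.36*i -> [-8.44, -5.08, -1.72, 1.64, 5.0]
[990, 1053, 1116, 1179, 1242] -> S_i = 990 + 63*i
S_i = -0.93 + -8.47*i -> [-0.93, -9.4, -17.87, -26.34, -34.81]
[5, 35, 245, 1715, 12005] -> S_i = 5*7^i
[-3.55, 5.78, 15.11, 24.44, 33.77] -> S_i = -3.55 + 9.33*i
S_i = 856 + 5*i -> [856, 861, 866, 871, 876]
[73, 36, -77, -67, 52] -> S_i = Random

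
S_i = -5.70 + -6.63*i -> [-5.7, -12.33, -18.96, -25.59, -32.22]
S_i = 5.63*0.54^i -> [5.63, 3.04, 1.64, 0.89, 0.48]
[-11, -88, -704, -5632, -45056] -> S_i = -11*8^i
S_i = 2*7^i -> [2, 14, 98, 686, 4802]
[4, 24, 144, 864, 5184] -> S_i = 4*6^i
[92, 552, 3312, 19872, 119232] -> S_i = 92*6^i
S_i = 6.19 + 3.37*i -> [6.19, 9.56, 12.93, 16.3, 19.67]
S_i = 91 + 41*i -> [91, 132, 173, 214, 255]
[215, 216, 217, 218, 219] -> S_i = 215 + 1*i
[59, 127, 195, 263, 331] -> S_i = 59 + 68*i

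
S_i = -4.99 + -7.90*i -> [-4.99, -12.89, -20.79, -28.69, -36.59]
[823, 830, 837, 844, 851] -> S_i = 823 + 7*i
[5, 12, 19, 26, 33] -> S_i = 5 + 7*i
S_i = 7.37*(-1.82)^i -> [7.37, -13.41, 24.41, -44.43, 80.86]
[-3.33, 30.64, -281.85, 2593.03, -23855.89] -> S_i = -3.33*(-9.20)^i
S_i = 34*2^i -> [34, 68, 136, 272, 544]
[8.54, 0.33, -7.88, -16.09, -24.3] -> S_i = 8.54 + -8.21*i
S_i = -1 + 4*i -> [-1, 3, 7, 11, 15]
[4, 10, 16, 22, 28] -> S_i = 4 + 6*i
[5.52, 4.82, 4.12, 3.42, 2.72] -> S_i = 5.52 + -0.70*i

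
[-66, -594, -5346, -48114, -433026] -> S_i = -66*9^i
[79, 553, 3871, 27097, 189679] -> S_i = 79*7^i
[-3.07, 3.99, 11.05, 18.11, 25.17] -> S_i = -3.07 + 7.06*i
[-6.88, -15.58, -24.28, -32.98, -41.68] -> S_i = -6.88 + -8.70*i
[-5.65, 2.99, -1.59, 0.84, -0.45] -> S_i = -5.65*(-0.53)^i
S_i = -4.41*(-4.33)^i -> [-4.41, 19.1, -82.68, 358.02, -1550.21]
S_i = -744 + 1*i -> [-744, -743, -742, -741, -740]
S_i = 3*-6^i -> [3, -18, 108, -648, 3888]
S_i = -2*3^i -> [-2, -6, -18, -54, -162]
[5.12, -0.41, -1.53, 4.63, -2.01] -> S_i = Random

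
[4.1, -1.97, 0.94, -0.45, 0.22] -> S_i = 4.10*(-0.48)^i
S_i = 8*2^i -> [8, 16, 32, 64, 128]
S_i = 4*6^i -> [4, 24, 144, 864, 5184]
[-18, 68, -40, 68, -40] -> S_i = Random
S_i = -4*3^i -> [-4, -12, -36, -108, -324]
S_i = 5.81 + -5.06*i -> [5.81, 0.75, -4.31, -9.37, -14.43]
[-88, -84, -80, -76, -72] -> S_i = -88 + 4*i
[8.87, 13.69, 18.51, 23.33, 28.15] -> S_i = 8.87 + 4.82*i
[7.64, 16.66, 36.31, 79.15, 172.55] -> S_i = 7.64*2.18^i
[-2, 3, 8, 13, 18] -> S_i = -2 + 5*i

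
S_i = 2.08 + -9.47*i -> [2.08, -7.39, -16.86, -26.33, -35.8]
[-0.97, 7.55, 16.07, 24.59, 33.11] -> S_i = -0.97 + 8.52*i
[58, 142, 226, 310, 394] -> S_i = 58 + 84*i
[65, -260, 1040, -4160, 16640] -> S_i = 65*-4^i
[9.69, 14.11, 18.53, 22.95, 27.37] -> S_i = 9.69 + 4.42*i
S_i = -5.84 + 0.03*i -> [-5.84, -5.81, -5.78, -5.75, -5.72]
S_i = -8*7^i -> [-8, -56, -392, -2744, -19208]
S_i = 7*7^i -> [7, 49, 343, 2401, 16807]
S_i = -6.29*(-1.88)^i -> [-6.29, 11.83, -22.23, 41.79, -78.57]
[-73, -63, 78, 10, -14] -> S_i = Random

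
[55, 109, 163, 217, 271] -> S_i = 55 + 54*i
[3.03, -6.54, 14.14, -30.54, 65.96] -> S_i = 3.03*(-2.16)^i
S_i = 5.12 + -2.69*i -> [5.12, 2.43, -0.26, -2.95, -5.64]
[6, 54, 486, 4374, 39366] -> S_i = 6*9^i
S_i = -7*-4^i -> [-7, 28, -112, 448, -1792]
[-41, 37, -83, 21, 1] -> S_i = Random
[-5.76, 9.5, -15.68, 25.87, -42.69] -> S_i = -5.76*(-1.65)^i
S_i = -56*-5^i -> [-56, 280, -1400, 7000, -35000]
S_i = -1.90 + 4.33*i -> [-1.9, 2.43, 6.76, 11.09, 15.42]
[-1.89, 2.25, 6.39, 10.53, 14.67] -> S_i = -1.89 + 4.14*i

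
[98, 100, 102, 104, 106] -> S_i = 98 + 2*i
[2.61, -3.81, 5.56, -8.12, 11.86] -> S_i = 2.61*(-1.46)^i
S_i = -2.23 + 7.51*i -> [-2.23, 5.28, 12.79, 20.3, 27.81]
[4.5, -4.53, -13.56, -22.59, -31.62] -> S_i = 4.50 + -9.03*i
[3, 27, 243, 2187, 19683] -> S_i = 3*9^i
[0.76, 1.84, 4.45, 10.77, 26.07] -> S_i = 0.76*2.42^i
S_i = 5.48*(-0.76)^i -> [5.48, -4.16, 3.17, -2.41, 1.83]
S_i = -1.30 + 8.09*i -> [-1.3, 6.79, 14.88, 22.97, 31.06]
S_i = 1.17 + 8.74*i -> [1.17, 9.91, 18.65, 27.39, 36.13]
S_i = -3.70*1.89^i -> [-3.7, -6.99, -13.22, -24.98, -47.21]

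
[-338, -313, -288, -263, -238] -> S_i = -338 + 25*i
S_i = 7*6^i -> [7, 42, 252, 1512, 9072]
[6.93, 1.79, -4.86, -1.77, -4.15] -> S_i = Random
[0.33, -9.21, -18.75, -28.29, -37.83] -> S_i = 0.33 + -9.54*i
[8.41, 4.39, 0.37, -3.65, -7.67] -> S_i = 8.41 + -4.02*i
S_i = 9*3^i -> [9, 27, 81, 243, 729]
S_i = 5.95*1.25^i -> [5.95, 7.44, 9.3, 11.62, 14.53]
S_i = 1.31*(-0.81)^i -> [1.31, -1.06, 0.86, -0.7, 0.56]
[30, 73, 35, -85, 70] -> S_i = Random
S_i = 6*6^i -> [6, 36, 216, 1296, 7776]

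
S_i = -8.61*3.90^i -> [-8.61, -33.58, -130.96, -510.74, -1991.87]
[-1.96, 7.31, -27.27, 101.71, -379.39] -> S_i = -1.96*(-3.73)^i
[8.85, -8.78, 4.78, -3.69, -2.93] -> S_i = Random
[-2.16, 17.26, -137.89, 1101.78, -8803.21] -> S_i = -2.16*(-7.99)^i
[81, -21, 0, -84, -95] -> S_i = Random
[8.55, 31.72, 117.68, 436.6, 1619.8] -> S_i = 8.55*3.71^i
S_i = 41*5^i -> [41, 205, 1025, 5125, 25625]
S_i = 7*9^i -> [7, 63, 567, 5103, 45927]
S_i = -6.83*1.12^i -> [-6.83, -7.65, -8.57, -9.6, -10.75]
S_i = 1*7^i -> [1, 7, 49, 343, 2401]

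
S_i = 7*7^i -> [7, 49, 343, 2401, 16807]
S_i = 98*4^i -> [98, 392, 1568, 6272, 25088]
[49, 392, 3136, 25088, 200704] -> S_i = 49*8^i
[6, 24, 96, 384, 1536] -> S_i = 6*4^i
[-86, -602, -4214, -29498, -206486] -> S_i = -86*7^i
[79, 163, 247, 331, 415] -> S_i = 79 + 84*i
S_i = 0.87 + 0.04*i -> [0.87, 0.91, 0.95, 0.99, 1.03]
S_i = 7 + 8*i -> [7, 15, 23, 31, 39]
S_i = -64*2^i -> [-64, -128, -256, -512, -1024]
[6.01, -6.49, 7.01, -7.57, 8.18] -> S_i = 6.01*(-1.08)^i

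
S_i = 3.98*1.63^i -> [3.98, 6.49, 10.57, 17.24, 28.1]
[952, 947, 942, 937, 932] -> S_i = 952 + -5*i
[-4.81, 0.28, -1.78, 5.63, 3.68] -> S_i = Random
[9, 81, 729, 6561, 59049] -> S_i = 9*9^i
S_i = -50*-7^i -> [-50, 350, -2450, 17150, -120050]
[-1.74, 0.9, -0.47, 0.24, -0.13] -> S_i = -1.74*(-0.52)^i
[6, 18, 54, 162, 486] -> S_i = 6*3^i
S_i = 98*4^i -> [98, 392, 1568, 6272, 25088]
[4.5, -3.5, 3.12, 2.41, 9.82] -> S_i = Random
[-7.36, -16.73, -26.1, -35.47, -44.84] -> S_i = -7.36 + -9.37*i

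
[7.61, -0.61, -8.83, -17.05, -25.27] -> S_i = 7.61 + -8.22*i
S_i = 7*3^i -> [7, 21, 63, 189, 567]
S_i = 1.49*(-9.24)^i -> [1.49, -13.77, 127.21, -1175.44, 10861.11]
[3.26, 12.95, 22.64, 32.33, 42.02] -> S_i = 3.26 + 9.69*i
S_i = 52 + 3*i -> [52, 55, 58, 61, 64]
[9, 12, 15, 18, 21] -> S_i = 9 + 3*i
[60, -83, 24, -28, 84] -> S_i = Random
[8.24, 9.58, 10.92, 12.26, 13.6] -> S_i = 8.24 + 1.34*i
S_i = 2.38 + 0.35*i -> [2.38, 2.73, 3.08, 3.43, 3.78]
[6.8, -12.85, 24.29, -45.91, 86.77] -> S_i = 6.80*(-1.89)^i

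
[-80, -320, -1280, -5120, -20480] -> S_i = -80*4^i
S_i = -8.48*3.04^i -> [-8.48, -25.78, -78.37, -238.24, -724.25]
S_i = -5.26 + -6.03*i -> [-5.26, -11.29, -17.32, -23.35, -29.38]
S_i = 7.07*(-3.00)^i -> [7.07, -21.21, 63.63, -190.89, 572.67]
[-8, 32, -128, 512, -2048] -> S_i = -8*-4^i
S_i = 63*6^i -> [63, 378, 2268, 13608, 81648]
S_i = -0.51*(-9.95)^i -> [-0.51, 5.07, -50.49, 502.39, -4998.76]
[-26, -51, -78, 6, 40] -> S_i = Random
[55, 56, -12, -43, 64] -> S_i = Random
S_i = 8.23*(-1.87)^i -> [8.23, -15.39, 28.78, -53.82, 100.64]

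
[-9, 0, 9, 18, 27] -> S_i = -9 + 9*i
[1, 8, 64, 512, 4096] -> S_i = 1*8^i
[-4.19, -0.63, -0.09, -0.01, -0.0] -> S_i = -4.19*0.15^i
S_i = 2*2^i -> [2, 4, 8, 16, 32]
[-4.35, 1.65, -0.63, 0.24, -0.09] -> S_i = -4.35*(-0.38)^i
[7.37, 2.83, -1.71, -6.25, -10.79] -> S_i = 7.37 + -4.54*i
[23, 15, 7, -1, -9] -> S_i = 23 + -8*i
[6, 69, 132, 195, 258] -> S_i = 6 + 63*i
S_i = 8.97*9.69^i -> [8.97, 86.92, 842.25, 8161.38, 79083.8]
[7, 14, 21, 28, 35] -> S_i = 7 + 7*i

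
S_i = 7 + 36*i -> [7, 43, 79, 115, 151]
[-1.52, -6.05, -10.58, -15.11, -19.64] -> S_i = -1.52 + -4.53*i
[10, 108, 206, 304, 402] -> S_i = 10 + 98*i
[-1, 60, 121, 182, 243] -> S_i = -1 + 61*i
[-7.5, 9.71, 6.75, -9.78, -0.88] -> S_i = Random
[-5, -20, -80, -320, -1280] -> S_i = -5*4^i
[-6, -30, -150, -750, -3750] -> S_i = -6*5^i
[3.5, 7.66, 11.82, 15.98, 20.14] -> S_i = 3.50 + 4.16*i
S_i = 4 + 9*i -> [4, 13, 22, 31, 40]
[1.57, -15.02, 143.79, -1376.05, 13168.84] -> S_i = 1.57*(-9.57)^i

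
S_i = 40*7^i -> [40, 280, 1960, 13720, 96040]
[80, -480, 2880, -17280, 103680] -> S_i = 80*-6^i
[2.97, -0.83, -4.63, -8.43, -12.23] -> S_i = 2.97 + -3.80*i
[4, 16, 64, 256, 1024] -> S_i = 4*4^i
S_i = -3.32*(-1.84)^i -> [-3.32, 6.11, -11.24, 20.68, -38.05]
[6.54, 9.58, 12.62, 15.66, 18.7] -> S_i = 6.54 + 3.04*i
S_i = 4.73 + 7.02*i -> [4.73, 11.75, 18.77, 25.79, 32.81]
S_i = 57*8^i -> [57, 456, 3648, 29184, 233472]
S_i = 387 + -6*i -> [387, 381, 375, 369, 363]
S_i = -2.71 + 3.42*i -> [-2.71, 0.71, 4.13, 7.55, 10.97]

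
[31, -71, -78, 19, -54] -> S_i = Random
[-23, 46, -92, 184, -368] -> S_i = -23*-2^i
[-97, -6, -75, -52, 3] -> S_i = Random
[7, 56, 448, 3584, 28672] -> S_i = 7*8^i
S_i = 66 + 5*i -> [66, 71, 76, 81, 86]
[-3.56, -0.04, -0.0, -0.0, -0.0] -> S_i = -3.56*0.01^i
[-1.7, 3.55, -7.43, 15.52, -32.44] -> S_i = -1.70*(-2.09)^i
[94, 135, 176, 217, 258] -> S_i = 94 + 41*i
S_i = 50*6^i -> [50, 300, 1800, 10800, 64800]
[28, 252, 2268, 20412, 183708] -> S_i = 28*9^i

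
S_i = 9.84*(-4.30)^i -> [9.84, -42.31, 181.94, -782.35, 3364.1]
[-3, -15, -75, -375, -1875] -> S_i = -3*5^i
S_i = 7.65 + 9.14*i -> [7.65, 16.79, 25.93, 35.07, 44.21]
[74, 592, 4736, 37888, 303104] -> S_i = 74*8^i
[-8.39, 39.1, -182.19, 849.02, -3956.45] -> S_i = -8.39*(-4.66)^i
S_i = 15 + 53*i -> [15, 68, 121, 174, 227]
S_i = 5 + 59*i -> [5, 64, 123, 182, 241]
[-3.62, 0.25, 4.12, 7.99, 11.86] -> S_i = -3.62 + 3.87*i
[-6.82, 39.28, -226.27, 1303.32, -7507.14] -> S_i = -6.82*(-5.76)^i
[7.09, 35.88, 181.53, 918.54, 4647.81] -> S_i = 7.09*5.06^i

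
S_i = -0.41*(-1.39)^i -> [-0.41, 0.57, -0.79, 1.1, -1.53]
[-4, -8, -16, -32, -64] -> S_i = -4*2^i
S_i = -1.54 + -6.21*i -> [-1.54, -7.75, -13.96, -20.17, -26.38]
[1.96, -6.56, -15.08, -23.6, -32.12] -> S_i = 1.96 + -8.52*i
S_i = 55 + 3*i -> [55, 58, 61, 64, 67]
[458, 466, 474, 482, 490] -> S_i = 458 + 8*i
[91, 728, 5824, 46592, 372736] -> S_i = 91*8^i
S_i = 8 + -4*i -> [8, 4, 0, -4, -8]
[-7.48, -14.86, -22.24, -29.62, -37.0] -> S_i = -7.48 + -7.38*i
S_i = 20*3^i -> [20, 60, 180, 540, 1620]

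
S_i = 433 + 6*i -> [433, 439, 445, 451, 457]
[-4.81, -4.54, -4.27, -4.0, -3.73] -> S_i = -4.81 + 0.27*i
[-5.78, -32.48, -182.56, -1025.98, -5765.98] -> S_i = -5.78*5.62^i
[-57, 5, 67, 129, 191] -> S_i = -57 + 62*i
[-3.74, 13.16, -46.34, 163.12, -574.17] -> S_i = -3.74*(-3.52)^i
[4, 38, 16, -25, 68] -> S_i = Random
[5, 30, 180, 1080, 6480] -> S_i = 5*6^i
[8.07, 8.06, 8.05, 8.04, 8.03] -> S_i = 8.07 + -0.01*i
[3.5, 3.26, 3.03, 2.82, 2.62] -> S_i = 3.50*0.93^i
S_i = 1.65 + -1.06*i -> [1.65, 0.59, -0.47, -1.53, -2.59]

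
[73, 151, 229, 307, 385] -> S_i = 73 + 78*i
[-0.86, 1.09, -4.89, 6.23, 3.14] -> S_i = Random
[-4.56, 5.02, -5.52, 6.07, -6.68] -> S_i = -4.56*(-1.10)^i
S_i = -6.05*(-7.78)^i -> [-6.05, 47.07, -366.2, 2849.01, -22165.31]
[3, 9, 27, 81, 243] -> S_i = 3*3^i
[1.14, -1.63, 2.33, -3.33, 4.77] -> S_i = 1.14*(-1.43)^i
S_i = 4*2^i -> [4, 8, 16, 32, 64]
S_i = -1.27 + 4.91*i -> [-1.27, 3.64, 8.55, 13.46, 18.37]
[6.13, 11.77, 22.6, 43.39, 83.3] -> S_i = 6.13*1.92^i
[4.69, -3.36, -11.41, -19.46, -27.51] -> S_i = 4.69 + -8.05*i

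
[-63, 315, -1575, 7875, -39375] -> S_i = -63*-5^i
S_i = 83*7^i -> [83, 581, 4067, 28469, 199283]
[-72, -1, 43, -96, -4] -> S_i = Random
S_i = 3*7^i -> [3, 21, 147, 1029, 7203]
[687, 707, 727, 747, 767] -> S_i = 687 + 20*i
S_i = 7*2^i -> [7, 14, 28, 56, 112]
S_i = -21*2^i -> [-21, -42, -84, -168, -336]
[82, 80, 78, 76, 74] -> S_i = 82 + -2*i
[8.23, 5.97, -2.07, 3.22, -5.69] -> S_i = Random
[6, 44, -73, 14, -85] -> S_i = Random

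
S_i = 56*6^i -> [56, 336, 2016, 12096, 72576]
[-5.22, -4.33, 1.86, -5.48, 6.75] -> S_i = Random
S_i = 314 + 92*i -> [314, 406, 498, 590, 682]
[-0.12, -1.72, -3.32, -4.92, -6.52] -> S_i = -0.12 + -1.60*i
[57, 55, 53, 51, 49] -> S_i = 57 + -2*i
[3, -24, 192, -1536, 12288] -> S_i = 3*-8^i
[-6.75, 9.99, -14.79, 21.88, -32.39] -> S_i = -6.75*(-1.48)^i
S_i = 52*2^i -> [52, 104, 208, 416, 832]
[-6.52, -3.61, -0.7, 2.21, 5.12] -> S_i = -6.52 + 2.91*i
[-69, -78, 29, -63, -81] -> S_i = Random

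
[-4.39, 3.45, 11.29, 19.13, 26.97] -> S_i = -4.39 + 7.84*i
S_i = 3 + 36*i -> [3, 39, 75, 111, 147]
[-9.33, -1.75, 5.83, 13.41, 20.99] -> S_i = -9.33 + 7.58*i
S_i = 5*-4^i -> [5, -20, 80, -320, 1280]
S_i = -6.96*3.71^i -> [-6.96, -25.82, -95.8, -355.41, -1318.58]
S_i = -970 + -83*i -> [-970, -1053, -1136, -1219, -1302]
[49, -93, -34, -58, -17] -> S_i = Random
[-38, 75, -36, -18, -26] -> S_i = Random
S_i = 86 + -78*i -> [86, 8, -70, -148, -226]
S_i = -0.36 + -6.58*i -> [-0.36, -6.94, -13.52, -20.1, -26.68]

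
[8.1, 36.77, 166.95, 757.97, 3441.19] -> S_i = 8.10*4.54^i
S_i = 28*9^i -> [28, 252, 2268, 20412, 183708]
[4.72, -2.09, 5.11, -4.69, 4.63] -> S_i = Random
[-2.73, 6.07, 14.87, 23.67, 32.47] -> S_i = -2.73 + 8.80*i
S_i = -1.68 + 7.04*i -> [-1.68, 5.36, 12.4, 19.44, 26.48]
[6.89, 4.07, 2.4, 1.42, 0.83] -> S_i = 6.89*0.59^i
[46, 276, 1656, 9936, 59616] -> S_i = 46*6^i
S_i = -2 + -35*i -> [-2, -37, -72, -107, -142]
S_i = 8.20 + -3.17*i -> [8.2, 5.03, 1.86, -1.31, -4.48]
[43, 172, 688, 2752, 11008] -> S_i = 43*4^i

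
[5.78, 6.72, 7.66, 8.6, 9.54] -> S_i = 5.78 + 0.94*i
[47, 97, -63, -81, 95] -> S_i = Random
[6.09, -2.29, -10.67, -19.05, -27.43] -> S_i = 6.09 + -8.38*i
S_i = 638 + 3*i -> [638, 641, 644, 647, 650]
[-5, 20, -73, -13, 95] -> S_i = Random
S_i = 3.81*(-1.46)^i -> [3.81, -5.56, 8.12, -11.86, 17.31]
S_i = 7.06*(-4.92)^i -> [7.06, -34.74, 170.9, -840.81, 4136.81]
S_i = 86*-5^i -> [86, -430, 2150, -10750, 53750]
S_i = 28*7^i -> [28, 196, 1372, 9604, 67228]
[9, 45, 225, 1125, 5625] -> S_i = 9*5^i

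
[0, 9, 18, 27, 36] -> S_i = 0 + 9*i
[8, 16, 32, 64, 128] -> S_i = 8*2^i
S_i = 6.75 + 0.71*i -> [6.75, 7.46, 8.17, 8.88, 9.59]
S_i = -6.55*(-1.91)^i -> [-6.55, 12.51, -23.9, 45.64, -87.17]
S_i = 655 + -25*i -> [655, 630, 605, 580, 555]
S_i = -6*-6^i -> [-6, 36, -216, 1296, -7776]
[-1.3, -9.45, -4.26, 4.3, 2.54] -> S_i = Random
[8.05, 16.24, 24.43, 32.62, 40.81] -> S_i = 8.05 + 8.19*i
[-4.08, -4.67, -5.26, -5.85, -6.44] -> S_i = -4.08 + -0.59*i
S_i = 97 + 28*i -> [97, 125, 153, 181, 209]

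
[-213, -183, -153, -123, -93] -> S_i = -213 + 30*i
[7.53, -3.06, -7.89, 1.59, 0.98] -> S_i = Random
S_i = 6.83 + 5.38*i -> [6.83, 12.21, 17.59, 22.97, 28.35]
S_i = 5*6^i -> [5, 30, 180, 1080, 6480]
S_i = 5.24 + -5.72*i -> [5.24, -0.48, -6.2, -11.92, -17.64]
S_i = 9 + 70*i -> [9, 79, 149, 219, 289]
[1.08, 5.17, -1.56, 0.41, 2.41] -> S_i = Random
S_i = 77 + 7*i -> [77, 84, 91, 98, 105]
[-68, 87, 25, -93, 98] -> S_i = Random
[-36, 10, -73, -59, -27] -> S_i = Random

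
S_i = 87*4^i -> [87, 348, 1392, 5568, 22272]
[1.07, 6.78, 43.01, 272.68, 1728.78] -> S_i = 1.07*6.34^i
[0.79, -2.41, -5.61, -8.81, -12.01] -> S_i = 0.79 + -3.20*i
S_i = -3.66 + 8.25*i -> [-3.66, 4.59, 12.84, 21.09, 29.34]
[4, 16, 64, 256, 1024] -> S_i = 4*4^i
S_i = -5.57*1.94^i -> [-5.57, -10.81, -20.96, -40.67, -78.9]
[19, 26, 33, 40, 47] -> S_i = 19 + 7*i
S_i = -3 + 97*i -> [-3, 94, 191, 288, 385]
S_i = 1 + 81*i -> [1, 82, 163, 244, 325]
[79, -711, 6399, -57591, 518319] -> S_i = 79*-9^i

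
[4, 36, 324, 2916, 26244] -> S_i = 4*9^i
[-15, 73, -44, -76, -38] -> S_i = Random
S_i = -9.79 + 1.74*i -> [-9.79, -8.05, -6.31, -4.57, -2.83]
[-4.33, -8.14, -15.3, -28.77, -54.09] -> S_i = -4.33*1.88^i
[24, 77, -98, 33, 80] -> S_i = Random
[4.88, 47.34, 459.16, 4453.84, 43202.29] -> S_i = 4.88*9.70^i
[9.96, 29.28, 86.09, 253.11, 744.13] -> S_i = 9.96*2.94^i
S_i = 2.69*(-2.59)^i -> [2.69, -6.97, 18.04, -46.74, 121.05]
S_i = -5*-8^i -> [-5, 40, -320, 2560, -20480]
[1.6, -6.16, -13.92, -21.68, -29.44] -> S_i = 1.60 + -7.76*i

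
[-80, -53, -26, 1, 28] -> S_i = -80 + 27*i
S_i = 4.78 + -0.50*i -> [4.78, 4.28, 3.78, 3.28, 2.78]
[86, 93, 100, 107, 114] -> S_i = 86 + 7*i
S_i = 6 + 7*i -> [6, 13, 20, 27, 34]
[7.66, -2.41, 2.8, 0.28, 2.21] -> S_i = Random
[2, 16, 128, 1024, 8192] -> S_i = 2*8^i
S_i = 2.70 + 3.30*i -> [2.7, 6.0, 9.3, 12.6, 15.9]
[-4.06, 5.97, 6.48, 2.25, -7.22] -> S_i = Random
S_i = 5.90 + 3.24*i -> [5.9, 9.14, 12.38, 15.62, 18.86]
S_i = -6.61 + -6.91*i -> [-6.61, -13.52, -20.43, -27.34, -34.25]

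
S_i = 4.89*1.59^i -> [4.89, 7.78, 12.36, 19.66, 31.25]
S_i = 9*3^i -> [9, 27, 81, 243, 729]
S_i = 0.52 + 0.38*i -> [0.52, 0.9, 1.28, 1.66, 2.04]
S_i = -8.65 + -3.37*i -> [-8.65, -12.02, -15.39, -18.76, -22.13]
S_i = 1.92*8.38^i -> [1.92, 16.09, 134.83, 1129.88, 9468.42]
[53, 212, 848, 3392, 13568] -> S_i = 53*4^i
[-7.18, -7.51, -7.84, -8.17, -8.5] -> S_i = -7.18 + -0.33*i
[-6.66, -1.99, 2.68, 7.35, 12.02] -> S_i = -6.66 + 4.67*i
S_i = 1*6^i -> [1, 6, 36, 216, 1296]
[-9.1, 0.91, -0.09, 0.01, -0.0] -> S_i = -9.10*(-0.10)^i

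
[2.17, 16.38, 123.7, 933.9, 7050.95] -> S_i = 2.17*7.55^i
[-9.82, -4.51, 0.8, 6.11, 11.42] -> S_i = -9.82 + 5.31*i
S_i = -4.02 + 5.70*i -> [-4.02, 1.68, 7.38, 13.08, 18.78]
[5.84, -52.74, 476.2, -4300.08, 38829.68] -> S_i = 5.84*(-9.03)^i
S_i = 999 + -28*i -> [999, 971, 943, 915, 887]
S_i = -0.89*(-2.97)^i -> [-0.89, 2.64, -7.85, 23.32, -69.25]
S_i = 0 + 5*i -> [0, 5, 10, 15, 20]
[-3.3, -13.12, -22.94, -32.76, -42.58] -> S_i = -3.30 + -9.82*i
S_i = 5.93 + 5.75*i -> [5.93, 11.68, 17.43, 23.18, 28.93]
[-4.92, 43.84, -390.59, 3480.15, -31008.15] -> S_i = -4.92*(-8.91)^i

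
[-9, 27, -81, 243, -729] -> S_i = -9*-3^i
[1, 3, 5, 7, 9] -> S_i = 1 + 2*i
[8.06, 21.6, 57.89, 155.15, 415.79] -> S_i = 8.06*2.68^i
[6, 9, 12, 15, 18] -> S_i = 6 + 3*i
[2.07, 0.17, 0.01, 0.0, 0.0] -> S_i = 2.07*0.08^i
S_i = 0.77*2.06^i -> [0.77, 1.59, 3.27, 6.73, 13.87]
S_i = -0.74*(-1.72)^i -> [-0.74, 1.27, -2.19, 3.77, -6.48]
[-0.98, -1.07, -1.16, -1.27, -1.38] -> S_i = -0.98*1.09^i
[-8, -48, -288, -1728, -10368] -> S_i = -8*6^i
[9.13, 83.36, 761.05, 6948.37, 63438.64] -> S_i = 9.13*9.13^i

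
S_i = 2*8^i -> [2, 16, 128, 1024, 8192]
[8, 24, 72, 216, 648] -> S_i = 8*3^i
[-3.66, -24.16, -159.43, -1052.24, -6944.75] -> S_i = -3.66*6.60^i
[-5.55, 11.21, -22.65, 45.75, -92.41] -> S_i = -5.55*(-2.02)^i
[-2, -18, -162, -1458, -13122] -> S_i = -2*9^i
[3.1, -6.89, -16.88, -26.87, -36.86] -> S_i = 3.10 + -9.99*i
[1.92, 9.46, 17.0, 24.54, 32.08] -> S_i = 1.92 + 7.54*i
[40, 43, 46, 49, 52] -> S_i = 40 + 3*i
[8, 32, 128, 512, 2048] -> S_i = 8*4^i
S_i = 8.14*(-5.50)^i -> [8.14, -44.77, 246.24, -1354.29, 7448.61]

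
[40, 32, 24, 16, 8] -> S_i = 40 + -8*i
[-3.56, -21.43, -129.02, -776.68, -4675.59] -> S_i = -3.56*6.02^i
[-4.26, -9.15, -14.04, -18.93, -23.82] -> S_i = -4.26 + -4.89*i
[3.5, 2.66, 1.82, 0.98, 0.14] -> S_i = 3.50 + -0.84*i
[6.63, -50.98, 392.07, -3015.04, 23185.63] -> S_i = 6.63*(-7.69)^i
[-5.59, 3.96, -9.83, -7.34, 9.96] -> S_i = Random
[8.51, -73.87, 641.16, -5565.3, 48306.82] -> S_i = 8.51*(-8.68)^i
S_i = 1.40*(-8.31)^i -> [1.4, -11.63, 96.68, -803.4, 6676.24]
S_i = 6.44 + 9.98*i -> [6.44, 16.42, 26.4, 36.38, 46.36]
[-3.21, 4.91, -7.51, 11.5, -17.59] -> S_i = -3.21*(-1.53)^i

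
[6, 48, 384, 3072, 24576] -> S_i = 6*8^i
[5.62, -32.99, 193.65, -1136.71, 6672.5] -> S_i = 5.62*(-5.87)^i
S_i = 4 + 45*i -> [4, 49, 94, 139, 184]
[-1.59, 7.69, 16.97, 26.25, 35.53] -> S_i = -1.59 + 9.28*i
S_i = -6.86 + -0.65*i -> [-6.86, -7.51, -8.16, -8.81, -9.46]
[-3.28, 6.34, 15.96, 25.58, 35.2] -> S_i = -3.28 + 9.62*i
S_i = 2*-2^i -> [2, -4, 8, -16, 32]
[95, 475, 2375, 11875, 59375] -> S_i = 95*5^i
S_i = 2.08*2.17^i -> [2.08, 4.51, 9.79, 21.25, 46.12]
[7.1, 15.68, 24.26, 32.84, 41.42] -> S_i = 7.10 + 8.58*i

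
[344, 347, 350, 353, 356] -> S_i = 344 + 3*i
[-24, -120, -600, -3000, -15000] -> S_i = -24*5^i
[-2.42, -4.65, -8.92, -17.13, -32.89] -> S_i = -2.42*1.92^i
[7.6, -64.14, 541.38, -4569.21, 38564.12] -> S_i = 7.60*(-8.44)^i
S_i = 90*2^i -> [90, 180, 360, 720, 1440]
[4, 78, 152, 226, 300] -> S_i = 4 + 74*i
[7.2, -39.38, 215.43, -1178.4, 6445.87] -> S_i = 7.20*(-5.47)^i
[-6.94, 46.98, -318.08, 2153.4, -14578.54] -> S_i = -6.94*(-6.77)^i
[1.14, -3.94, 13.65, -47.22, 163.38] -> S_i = 1.14*(-3.46)^i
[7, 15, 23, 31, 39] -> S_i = 7 + 8*i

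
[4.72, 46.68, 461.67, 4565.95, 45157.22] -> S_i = 4.72*9.89^i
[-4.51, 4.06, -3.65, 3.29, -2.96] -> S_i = -4.51*(-0.90)^i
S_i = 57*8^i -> [57, 456, 3648, 29184, 233472]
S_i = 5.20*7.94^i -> [5.2, 41.29, 327.83, 2602.94, 20667.38]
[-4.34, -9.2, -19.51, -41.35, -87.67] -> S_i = -4.34*2.12^i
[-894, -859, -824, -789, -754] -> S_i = -894 + 35*i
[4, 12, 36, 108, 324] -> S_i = 4*3^i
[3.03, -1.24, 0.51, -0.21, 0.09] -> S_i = 3.03*(-0.41)^i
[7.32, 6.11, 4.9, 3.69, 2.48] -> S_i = 7.32 + -1.21*i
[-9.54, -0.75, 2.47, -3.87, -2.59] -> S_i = Random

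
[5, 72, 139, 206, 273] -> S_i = 5 + 67*i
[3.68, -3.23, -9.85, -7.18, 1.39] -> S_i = Random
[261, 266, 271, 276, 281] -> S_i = 261 + 5*i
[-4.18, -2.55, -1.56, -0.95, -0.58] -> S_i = -4.18*0.61^i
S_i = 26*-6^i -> [26, -156, 936, -5616, 33696]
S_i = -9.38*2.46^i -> [-9.38, -23.07, -56.76, -139.64, -343.51]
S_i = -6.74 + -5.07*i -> [-6.74, -11.81, -16.88, -21.95, -27.02]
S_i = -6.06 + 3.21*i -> [-6.06, -2.85, 0.36, 3.57, 6.78]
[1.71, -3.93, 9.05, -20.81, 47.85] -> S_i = 1.71*(-2.30)^i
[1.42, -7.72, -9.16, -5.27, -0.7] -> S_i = Random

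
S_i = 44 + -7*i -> [44, 37, 30, 23, 16]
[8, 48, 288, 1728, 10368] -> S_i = 8*6^i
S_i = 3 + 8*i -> [3, 11, 19, 27, 35]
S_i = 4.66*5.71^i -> [4.66, 26.61, 151.94, 867.55, 4953.71]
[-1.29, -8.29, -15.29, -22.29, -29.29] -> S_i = -1.29 + -7.00*i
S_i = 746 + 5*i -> [746, 751, 756, 761, 766]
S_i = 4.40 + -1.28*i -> [4.4, 3.12, 1.84, 0.56, -0.72]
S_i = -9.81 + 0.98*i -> [-9.81, -8.83, -7.85, -6.87, -5.89]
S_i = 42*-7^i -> [42, -294, 2058, -14406, 100842]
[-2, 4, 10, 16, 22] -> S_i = -2 + 6*i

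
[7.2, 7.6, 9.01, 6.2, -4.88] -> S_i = Random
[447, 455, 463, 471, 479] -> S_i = 447 + 8*i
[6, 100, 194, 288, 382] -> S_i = 6 + 94*i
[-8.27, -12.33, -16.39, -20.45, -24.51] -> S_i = -8.27 + -4.06*i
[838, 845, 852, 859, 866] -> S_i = 838 + 7*i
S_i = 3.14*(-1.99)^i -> [3.14, -6.25, 12.43, -24.75, 49.24]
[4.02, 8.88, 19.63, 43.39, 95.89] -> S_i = 4.02*2.21^i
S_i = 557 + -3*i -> [557, 554, 551, 548, 545]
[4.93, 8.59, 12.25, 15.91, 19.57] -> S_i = 4.93 + 3.66*i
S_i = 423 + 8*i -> [423, 431, 439, 447, 455]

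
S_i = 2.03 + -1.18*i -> [2.03, 0.85, -0.33, -1.51, -2.69]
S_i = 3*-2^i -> [3, -6, 12, -24, 48]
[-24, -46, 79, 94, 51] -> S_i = Random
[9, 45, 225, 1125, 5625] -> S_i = 9*5^i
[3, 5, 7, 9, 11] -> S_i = 3 + 2*i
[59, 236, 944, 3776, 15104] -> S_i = 59*4^i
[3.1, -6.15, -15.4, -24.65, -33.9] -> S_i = 3.10 + -9.25*i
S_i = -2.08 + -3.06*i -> [-2.08, -5.14, -8.2, -11.26, -14.32]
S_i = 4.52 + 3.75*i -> [4.52, 8.27, 12.02, 15.77, 19.52]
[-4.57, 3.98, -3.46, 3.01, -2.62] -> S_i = -4.57*(-0.87)^i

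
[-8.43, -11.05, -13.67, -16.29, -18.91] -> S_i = -8.43 + -2.62*i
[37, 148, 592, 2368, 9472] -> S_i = 37*4^i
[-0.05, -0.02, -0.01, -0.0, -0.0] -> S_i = -0.05*0.44^i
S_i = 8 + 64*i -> [8, 72, 136, 200, 264]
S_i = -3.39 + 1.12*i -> [-3.39, -2.27, -1.15, -0.03, 1.09]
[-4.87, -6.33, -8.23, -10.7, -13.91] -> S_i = -4.87*1.30^i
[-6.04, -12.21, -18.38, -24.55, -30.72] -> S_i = -6.04 + -6.17*i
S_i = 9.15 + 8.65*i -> [9.15, 17.8, 26.45, 35.1, 43.75]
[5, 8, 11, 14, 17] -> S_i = 5 + 3*i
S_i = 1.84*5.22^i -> [1.84, 9.6, 50.14, 261.72, 1366.15]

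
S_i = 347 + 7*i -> [347, 354, 361, 368, 375]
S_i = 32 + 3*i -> [32, 35, 38, 41, 44]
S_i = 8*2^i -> [8, 16, 32, 64, 128]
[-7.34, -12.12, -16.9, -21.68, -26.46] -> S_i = -7.34 + -4.78*i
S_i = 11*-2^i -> [11, -22, 44, -88, 176]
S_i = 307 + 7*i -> [307, 314, 321, 328, 335]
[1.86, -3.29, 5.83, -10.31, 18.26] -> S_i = 1.86*(-1.77)^i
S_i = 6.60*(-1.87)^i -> [6.6, -12.34, 23.08, -43.16, 80.71]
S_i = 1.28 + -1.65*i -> [1.28, -0.37, -2.02, -3.67, -5.32]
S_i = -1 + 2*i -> [-1, 1, 3, 5, 7]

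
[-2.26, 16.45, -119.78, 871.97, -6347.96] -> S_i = -2.26*(-7.28)^i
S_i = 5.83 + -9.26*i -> [5.83, -3.43, -12.69, -21.95, -31.21]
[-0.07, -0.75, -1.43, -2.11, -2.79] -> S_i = -0.07 + -0.68*i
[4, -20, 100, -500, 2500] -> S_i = 4*-5^i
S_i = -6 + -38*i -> [-6, -44, -82, -120, -158]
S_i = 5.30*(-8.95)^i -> [5.3, -47.43, 424.54, -3799.66, 34006.98]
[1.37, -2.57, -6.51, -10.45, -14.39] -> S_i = 1.37 + -3.94*i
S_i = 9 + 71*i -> [9, 80, 151, 222, 293]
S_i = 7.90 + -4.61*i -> [7.9, 3.29, -1.32, -5.93, -10.54]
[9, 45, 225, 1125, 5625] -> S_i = 9*5^i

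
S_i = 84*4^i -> [84, 336, 1344, 5376, 21504]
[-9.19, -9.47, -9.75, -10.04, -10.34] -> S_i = -9.19*1.03^i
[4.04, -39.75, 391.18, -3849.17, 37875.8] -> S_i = 4.04*(-9.84)^i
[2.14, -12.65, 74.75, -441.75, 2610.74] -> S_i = 2.14*(-5.91)^i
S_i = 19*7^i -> [19, 133, 931, 6517, 45619]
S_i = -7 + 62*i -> [-7, 55, 117, 179, 241]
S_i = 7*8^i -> [7, 56, 448, 3584, 28672]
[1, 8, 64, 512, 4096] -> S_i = 1*8^i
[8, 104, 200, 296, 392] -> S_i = 8 + 96*i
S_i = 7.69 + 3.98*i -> [7.69, 11.67, 15.65, 19.63, 23.61]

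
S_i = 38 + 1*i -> [38, 39, 40, 41, 42]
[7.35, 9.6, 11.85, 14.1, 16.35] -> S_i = 7.35 + 2.25*i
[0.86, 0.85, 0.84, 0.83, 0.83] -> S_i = 0.86*0.99^i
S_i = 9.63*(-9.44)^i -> [9.63, -90.91, 858.16, -8101.07, 76474.08]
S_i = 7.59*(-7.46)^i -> [7.59, -56.62, 422.4, -3151.07, 23506.99]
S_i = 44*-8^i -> [44, -352, 2816, -22528, 180224]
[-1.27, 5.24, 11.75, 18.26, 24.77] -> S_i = -1.27 + 6.51*i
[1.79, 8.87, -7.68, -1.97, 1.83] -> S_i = Random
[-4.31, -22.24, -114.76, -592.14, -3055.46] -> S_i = -4.31*5.16^i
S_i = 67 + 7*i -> [67, 74, 81, 88, 95]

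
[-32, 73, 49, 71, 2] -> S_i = Random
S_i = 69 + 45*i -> [69, 114, 159, 204, 249]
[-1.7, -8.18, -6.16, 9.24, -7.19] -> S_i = Random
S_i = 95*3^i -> [95, 285, 855, 2565, 7695]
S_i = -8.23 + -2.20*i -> [-8.23, -10.43, -12.63, -14.83, -17.03]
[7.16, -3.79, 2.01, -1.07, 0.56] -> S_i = 7.16*(-0.53)^i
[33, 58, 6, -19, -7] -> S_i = Random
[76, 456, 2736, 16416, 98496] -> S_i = 76*6^i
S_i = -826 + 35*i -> [-826, -791, -756, -721, -686]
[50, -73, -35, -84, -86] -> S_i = Random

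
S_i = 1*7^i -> [1, 7, 49, 343, 2401]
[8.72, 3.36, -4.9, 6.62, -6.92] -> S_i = Random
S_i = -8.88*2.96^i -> [-8.88, -26.28, -77.8, -230.3, -681.68]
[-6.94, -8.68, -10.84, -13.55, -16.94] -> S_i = -6.94*1.25^i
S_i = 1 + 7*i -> [1, 8, 15, 22, 29]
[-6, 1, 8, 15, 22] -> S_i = -6 + 7*i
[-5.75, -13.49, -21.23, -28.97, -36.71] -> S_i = -5.75 + -7.74*i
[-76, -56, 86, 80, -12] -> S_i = Random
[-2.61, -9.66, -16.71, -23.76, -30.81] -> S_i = -2.61 + -7.05*i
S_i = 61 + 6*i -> [61, 67, 73, 79, 85]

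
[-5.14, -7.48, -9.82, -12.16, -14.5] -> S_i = -5.14 + -2.34*i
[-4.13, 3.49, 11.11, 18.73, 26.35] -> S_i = -4.13 + 7.62*i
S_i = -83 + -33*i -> [-83, -116, -149, -182, -215]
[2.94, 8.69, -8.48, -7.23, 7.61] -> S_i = Random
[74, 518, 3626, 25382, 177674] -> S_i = 74*7^i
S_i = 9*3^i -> [9, 27, 81, 243, 729]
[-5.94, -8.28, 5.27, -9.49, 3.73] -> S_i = Random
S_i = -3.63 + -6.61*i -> [-3.63, -10.24, -16.85, -23.46, -30.07]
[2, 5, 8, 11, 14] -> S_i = 2 + 3*i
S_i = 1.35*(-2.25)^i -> [1.35, -3.04, 6.83, -15.38, 34.6]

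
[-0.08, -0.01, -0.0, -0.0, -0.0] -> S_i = -0.08*0.10^i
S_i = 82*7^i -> [82, 574, 4018, 28126, 196882]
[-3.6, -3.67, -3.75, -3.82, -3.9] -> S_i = -3.60*1.02^i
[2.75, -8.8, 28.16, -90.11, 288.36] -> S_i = 2.75*(-3.20)^i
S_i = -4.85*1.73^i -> [-4.85, -8.39, -14.52, -25.11, -43.44]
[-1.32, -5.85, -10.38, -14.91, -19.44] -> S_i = -1.32 + -4.53*i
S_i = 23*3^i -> [23, 69, 207, 621, 1863]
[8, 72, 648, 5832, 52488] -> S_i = 8*9^i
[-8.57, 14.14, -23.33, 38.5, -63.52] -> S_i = -8.57*(-1.65)^i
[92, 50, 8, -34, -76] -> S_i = 92 + -42*i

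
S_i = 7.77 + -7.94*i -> [7.77, -0.17, -8.11, -16.05, -23.99]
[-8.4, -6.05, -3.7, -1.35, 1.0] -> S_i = -8.40 + 2.35*i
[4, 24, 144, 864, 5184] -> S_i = 4*6^i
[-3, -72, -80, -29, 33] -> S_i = Random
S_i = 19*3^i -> [19, 57, 171, 513, 1539]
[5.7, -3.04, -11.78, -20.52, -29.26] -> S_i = 5.70 + -8.74*i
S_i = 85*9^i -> [85, 765, 6885, 61965, 557685]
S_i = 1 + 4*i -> [1, 5, 9, 13, 17]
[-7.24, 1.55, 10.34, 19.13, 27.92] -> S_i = -7.24 + 8.79*i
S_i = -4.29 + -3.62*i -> [-4.29, -7.91, -11.53, -15.15, -18.77]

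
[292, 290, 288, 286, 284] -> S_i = 292 + -2*i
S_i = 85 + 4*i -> [85, 89, 93, 97, 101]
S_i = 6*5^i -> [6, 30, 150, 750, 3750]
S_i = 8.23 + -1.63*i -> [8.23, 6.6, 4.97, 3.34, 1.71]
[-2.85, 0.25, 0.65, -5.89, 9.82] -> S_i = Random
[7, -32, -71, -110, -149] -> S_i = 7 + -39*i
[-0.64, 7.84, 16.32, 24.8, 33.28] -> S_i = -0.64 + 8.48*i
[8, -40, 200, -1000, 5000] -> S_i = 8*-5^i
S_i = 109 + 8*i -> [109, 117, 125, 133, 141]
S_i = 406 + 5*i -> [406, 411, 416, 421, 426]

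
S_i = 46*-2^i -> [46, -92, 184, -368, 736]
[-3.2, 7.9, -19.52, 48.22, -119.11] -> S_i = -3.20*(-2.47)^i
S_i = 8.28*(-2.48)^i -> [8.28, -20.53, 50.93, -126.29, 313.21]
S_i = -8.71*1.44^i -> [-8.71, -12.54, -18.06, -26.01, -37.45]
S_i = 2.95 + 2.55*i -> [2.95, 5.5, 8.05, 10.6, 13.15]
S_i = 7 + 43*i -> [7, 50, 93, 136, 179]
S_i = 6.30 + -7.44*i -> [6.3, -1.14, -8.58, -16.02, -23.46]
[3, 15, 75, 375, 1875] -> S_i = 3*5^i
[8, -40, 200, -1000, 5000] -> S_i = 8*-5^i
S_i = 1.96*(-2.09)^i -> [1.96, -4.1, 8.56, -17.89, 37.4]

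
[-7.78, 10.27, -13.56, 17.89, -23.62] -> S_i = -7.78*(-1.32)^i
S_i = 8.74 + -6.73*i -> [8.74, 2.01, -4.72, -11.45, -18.18]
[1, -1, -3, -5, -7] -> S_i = 1 + -2*i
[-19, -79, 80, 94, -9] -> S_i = Random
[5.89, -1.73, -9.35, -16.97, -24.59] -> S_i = 5.89 + -7.62*i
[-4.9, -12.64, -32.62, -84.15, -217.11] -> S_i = -4.90*2.58^i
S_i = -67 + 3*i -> [-67, -64, -61, -58, -55]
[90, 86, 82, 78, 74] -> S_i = 90 + -4*i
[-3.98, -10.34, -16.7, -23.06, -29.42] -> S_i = -3.98 + -6.36*i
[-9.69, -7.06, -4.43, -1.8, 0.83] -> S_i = -9.69 + 2.63*i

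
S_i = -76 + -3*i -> [-76, -79, -82, -85, -88]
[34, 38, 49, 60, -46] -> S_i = Random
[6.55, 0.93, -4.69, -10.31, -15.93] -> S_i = 6.55 + -5.62*i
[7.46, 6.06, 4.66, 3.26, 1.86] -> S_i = 7.46 + -1.40*i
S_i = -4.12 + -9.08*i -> [-4.12, -13.2, -22.28, -31.36, -40.44]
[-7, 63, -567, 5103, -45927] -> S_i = -7*-9^i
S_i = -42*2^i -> [-42, -84, -168, -336, -672]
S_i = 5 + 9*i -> [5, 14, 23, 32, 41]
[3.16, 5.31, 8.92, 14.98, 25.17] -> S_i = 3.16*1.68^i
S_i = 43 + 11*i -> [43, 54, 65, 76, 87]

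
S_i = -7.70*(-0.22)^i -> [-7.7, 1.69, -0.37, 0.08, -0.02]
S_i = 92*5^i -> [92, 460, 2300, 11500, 57500]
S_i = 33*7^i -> [33, 231, 1617, 11319, 79233]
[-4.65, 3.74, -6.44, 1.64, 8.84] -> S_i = Random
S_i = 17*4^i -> [17, 68, 272, 1088, 4352]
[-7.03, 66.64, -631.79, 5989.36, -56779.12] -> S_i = -7.03*(-9.48)^i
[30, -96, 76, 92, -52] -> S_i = Random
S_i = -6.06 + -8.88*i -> [-6.06, -14.94, -23.82, -32.7, -41.58]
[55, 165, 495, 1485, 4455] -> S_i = 55*3^i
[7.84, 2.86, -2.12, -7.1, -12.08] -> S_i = 7.84 + -4.98*i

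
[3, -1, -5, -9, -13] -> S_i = 3 + -4*i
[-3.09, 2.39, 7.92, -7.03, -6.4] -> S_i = Random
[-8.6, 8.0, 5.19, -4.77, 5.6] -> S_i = Random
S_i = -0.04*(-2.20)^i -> [-0.04, 0.09, -0.19, 0.43, -0.94]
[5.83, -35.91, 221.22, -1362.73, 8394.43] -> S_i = 5.83*(-6.16)^i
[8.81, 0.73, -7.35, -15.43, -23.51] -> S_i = 8.81 + -8.08*i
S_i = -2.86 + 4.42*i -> [-2.86, 1.56, 5.98, 10.4, 14.82]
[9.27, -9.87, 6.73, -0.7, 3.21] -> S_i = Random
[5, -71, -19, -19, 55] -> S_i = Random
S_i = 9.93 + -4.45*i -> [9.93, 5.48, 1.03, -3.42, -7.87]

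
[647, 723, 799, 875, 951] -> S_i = 647 + 76*i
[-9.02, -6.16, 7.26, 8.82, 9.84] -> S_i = Random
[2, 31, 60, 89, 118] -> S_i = 2 + 29*i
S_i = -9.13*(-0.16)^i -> [-9.13, 1.46, -0.23, 0.04, -0.01]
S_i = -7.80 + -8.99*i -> [-7.8, -16.79, -25.78, -34.77, -43.76]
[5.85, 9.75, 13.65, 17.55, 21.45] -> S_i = 5.85 + 3.90*i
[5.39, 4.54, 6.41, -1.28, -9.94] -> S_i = Random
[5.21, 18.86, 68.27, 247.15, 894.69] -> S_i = 5.21*3.62^i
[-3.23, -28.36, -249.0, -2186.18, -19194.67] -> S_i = -3.23*8.78^i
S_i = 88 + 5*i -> [88, 93, 98, 103, 108]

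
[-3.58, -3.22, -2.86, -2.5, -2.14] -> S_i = -3.58 + 0.36*i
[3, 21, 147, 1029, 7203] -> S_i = 3*7^i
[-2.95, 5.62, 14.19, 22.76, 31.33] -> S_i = -2.95 + 8.57*i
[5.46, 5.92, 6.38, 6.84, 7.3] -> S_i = 5.46 + 0.46*i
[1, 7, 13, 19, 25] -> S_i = 1 + 6*i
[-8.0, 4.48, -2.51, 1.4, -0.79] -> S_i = -8.00*(-0.56)^i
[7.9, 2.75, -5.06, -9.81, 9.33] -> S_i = Random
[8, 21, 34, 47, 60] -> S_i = 8 + 13*i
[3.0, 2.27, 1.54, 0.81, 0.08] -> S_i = 3.00 + -0.73*i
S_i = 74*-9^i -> [74, -666, 5994, -53946, 485514]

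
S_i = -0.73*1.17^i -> [-0.73, -0.85, -1.0, -1.17, -1.37]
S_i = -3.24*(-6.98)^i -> [-3.24, 22.62, -157.85, 1101.82, -7690.71]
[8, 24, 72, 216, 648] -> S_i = 8*3^i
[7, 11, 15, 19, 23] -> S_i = 7 + 4*i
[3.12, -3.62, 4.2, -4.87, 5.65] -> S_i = 3.12*(-1.16)^i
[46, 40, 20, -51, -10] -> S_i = Random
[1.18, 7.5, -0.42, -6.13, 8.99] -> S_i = Random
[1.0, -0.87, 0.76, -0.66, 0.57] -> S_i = 1.00*(-0.87)^i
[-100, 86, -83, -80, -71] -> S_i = Random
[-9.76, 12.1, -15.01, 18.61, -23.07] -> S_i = -9.76*(-1.24)^i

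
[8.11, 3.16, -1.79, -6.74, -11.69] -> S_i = 8.11 + -4.95*i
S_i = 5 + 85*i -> [5, 90, 175, 260, 345]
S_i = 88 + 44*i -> [88, 132, 176, 220, 264]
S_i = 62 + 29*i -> [62, 91, 120, 149, 178]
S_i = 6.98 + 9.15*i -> [6.98, 16.13, 25.28, 34.43, 43.58]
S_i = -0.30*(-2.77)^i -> [-0.3, 0.83, -2.3, 6.38, -17.66]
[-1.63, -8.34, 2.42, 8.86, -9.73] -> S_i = Random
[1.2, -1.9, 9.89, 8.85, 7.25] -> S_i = Random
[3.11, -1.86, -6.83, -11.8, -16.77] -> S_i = 3.11 + -4.97*i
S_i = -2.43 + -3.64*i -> [-2.43, -6.07, -9.71, -13.35, -16.99]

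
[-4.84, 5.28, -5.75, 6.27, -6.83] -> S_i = -4.84*(-1.09)^i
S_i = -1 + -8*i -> [-1, -9, -17, -25, -33]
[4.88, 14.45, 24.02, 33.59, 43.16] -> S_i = 4.88 + 9.57*i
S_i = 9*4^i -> [9, 36, 144, 576, 2304]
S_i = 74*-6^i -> [74, -444, 2664, -15984, 95904]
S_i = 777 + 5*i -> [777, 782, 787, 792, 797]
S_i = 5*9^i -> [5, 45, 405, 3645, 32805]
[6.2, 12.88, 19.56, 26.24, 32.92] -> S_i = 6.20 + 6.68*i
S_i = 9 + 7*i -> [9, 16, 23, 30, 37]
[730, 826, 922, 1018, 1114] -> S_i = 730 + 96*i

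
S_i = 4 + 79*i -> [4, 83, 162, 241, 320]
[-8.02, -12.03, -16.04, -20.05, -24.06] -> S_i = -8.02 + -4.01*i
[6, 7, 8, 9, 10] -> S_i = 6 + 1*i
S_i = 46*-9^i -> [46, -414, 3726, -33534, 301806]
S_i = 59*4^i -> [59, 236, 944, 3776, 15104]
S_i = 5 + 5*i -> [5, 10, 15, 20, 25]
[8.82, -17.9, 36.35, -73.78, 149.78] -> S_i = 8.82*(-2.03)^i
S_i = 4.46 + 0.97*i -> [4.46, 5.43, 6.4, 7.37, 8.34]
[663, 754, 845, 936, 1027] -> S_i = 663 + 91*i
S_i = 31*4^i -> [31, 124, 496, 1984, 7936]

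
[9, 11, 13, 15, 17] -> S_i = 9 + 2*i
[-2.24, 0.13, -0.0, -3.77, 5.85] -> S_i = Random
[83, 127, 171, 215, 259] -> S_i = 83 + 44*i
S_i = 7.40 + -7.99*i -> [7.4, -0.59, -8.58, -16.57, -24.56]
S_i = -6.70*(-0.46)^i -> [-6.7, 3.08, -1.42, 0.65, -0.3]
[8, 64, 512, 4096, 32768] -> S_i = 8*8^i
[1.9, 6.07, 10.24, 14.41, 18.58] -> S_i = 1.90 + 4.17*i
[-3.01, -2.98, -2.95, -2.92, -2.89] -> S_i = -3.01*0.99^i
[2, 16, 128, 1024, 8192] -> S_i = 2*8^i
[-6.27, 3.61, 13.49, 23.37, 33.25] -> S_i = -6.27 + 9.88*i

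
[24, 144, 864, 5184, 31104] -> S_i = 24*6^i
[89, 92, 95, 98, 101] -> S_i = 89 + 3*i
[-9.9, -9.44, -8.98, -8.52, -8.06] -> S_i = -9.90 + 0.46*i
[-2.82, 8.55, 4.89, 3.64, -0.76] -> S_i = Random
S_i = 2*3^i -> [2, 6, 18, 54, 162]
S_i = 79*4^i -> [79, 316, 1264, 5056, 20224]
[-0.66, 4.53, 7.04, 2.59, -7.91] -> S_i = Random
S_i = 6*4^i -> [6, 24, 96, 384, 1536]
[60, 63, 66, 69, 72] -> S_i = 60 + 3*i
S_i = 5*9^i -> [5, 45, 405, 3645, 32805]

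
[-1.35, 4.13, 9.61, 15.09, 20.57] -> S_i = -1.35 + 5.48*i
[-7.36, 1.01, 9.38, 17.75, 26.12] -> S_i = -7.36 + 8.37*i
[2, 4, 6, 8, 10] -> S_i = 2 + 2*i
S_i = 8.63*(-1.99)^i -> [8.63, -17.17, 34.18, -68.01, 135.34]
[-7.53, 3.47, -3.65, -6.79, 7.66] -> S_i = Random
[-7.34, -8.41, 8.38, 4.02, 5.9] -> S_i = Random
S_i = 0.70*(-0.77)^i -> [0.7, -0.54, 0.42, -0.32, 0.25]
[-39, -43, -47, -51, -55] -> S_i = -39 + -4*i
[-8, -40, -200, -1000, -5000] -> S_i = -8*5^i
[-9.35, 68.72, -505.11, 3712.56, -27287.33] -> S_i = -9.35*(-7.35)^i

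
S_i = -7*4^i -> [-7, -28, -112, -448, -1792]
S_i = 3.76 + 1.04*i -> [3.76, 4.8, 5.84, 6.88, 7.92]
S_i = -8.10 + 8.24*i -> [-8.1, 0.14, 8.38, 16.62, 24.86]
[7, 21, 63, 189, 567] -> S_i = 7*3^i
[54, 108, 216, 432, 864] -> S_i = 54*2^i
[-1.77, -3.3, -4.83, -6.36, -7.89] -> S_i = -1.77 + -1.53*i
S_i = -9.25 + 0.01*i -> [-9.25, -9.24, -9.23, -9.22, -9.21]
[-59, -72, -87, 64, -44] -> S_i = Random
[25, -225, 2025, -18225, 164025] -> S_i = 25*-9^i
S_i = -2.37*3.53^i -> [-2.37, -8.37, -29.53, -104.25, -368.0]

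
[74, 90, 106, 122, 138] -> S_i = 74 + 16*i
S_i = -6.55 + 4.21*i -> [-6.55, -2.34, 1.87, 6.08, 10.29]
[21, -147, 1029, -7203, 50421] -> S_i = 21*-7^i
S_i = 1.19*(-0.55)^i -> [1.19, -0.65, 0.36, -0.2, 0.11]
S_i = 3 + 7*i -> [3, 10, 17, 24, 31]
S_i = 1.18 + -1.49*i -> [1.18, -0.31, -1.8, -3.29, -4.78]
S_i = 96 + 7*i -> [96, 103, 110, 117, 124]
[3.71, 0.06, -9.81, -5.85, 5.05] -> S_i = Random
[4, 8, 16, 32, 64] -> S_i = 4*2^i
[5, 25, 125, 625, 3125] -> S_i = 5*5^i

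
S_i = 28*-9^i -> [28, -252, 2268, -20412, 183708]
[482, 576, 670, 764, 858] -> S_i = 482 + 94*i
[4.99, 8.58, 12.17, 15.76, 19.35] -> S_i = 4.99 + 3.59*i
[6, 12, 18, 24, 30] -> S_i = 6 + 6*i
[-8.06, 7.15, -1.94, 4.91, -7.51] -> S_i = Random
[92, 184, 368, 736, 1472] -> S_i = 92*2^i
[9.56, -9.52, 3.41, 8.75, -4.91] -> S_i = Random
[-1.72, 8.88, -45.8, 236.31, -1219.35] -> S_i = -1.72*(-5.16)^i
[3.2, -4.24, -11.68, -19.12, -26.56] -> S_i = 3.20 + -7.44*i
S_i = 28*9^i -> [28, 252, 2268, 20412, 183708]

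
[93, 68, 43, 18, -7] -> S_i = 93 + -25*i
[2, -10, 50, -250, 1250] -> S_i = 2*-5^i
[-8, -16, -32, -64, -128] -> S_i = -8*2^i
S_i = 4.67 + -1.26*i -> [4.67, 3.41, 2.15, 0.89, -0.37]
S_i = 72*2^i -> [72, 144, 288, 576, 1152]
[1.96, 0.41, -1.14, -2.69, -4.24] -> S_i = 1.96 + -1.55*i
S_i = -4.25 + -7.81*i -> [-4.25, -12.06, -19.87, -27.68, -35.49]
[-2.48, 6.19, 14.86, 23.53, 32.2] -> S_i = -2.48 + 8.67*i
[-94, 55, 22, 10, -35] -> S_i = Random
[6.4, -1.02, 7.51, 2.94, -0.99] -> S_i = Random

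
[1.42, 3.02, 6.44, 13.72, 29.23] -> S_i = 1.42*2.13^i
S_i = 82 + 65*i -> [82, 147, 212, 277, 342]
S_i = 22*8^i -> [22, 176, 1408, 11264, 90112]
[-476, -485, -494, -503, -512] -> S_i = -476 + -9*i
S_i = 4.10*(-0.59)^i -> [4.1, -2.42, 1.43, -0.84, 0.5]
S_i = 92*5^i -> [92, 460, 2300, 11500, 57500]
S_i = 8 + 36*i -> [8, 44, 80, 116, 152]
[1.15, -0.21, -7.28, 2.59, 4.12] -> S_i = Random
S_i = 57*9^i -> [57, 513, 4617, 41553, 373977]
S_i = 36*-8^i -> [36, -288, 2304, -18432, 147456]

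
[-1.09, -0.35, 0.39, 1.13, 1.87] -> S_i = -1.09 + 0.74*i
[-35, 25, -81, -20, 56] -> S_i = Random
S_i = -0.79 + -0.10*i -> [-0.79, -0.89, -0.99, -1.09, -1.19]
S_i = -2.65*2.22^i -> [-2.65, -5.88, -13.06, -28.99, -64.37]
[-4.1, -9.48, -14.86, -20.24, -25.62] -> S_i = -4.10 + -5.38*i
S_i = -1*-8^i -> [-1, 8, -64, 512, -4096]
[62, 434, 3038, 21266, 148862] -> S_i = 62*7^i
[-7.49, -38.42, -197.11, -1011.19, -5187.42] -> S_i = -7.49*5.13^i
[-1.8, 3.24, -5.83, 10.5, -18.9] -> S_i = -1.80*(-1.80)^i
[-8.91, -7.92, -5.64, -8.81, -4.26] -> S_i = Random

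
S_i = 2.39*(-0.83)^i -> [2.39, -1.98, 1.65, -1.37, 1.13]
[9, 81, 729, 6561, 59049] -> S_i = 9*9^i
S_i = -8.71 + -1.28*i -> [-8.71, -9.99, -11.27, -12.55, -13.83]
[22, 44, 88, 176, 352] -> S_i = 22*2^i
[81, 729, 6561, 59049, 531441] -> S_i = 81*9^i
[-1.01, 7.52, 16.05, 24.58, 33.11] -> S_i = -1.01 + 8.53*i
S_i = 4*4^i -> [4, 16, 64, 256, 1024]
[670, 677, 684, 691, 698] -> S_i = 670 + 7*i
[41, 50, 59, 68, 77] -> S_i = 41 + 9*i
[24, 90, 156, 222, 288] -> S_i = 24 + 66*i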